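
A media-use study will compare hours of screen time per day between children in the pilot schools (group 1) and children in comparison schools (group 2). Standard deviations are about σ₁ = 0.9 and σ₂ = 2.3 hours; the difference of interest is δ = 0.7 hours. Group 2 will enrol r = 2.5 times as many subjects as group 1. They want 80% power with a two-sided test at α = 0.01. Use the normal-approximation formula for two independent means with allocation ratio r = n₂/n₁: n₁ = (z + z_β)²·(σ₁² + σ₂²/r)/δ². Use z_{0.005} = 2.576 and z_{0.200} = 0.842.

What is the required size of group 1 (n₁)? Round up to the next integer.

n₁ = (z_{α/2} + z_β)² · (σ₁² + σ₂²/r) / δ²
   = (2.576 + 0.842)² · (0.9² + 2.3²/2.5) / 0.7²
   = 11.6827 · (0.81 + 2.116) / 0.49
   = 11.6827 · 2.926 / 0.49
   = 69.76
Round up → n₁ = 70; n₂ = r·n₁ = 2.5 × 70 = 175.

n₁ = 70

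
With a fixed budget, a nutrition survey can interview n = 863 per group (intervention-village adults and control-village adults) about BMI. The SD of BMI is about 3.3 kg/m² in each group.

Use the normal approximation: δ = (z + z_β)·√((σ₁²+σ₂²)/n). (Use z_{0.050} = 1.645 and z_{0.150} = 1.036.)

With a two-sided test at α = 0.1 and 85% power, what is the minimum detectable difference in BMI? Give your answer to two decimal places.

Minimum detectable difference ≈ 0.43 kg/m²

δ = (z_{α/2} + z_β) · √((σ₁²+σ₂²)/n)
  = (1.645 + 1.036) · √(21.78/863)
  = 2.681 · √0.02524
  = 2.681 · 0.1589
  = 0.4259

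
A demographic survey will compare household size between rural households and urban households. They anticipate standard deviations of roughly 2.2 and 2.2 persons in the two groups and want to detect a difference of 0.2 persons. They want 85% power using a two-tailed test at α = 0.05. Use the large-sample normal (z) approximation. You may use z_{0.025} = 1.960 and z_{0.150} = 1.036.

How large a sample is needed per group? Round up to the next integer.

n = (z_{α/2} + z_β)² · (σ₁² + σ₂²) / δ²
  = (1.960 + 1.036)² · (2.2² + 2.2² = 9.68) / 0.2²
  = 8.9760 · 9.68 / 0.04
  = 2172.20
Round up → n = 2173 per group.

n = 2173 per group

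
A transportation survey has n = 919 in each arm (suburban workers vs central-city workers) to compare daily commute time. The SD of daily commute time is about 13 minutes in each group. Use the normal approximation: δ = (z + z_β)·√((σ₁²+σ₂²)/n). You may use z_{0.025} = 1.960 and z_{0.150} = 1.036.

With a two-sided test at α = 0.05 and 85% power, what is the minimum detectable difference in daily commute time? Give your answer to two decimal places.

δ = (z_{α/2} + z_β) · √((σ₁²+σ₂²)/n)
  = (1.960 + 1.036) · √(338/919)
  = 2.996 · √0.36779
  = 2.996 · 0.6065
  = 1.8169

Minimum detectable difference ≈ 1.82 minutes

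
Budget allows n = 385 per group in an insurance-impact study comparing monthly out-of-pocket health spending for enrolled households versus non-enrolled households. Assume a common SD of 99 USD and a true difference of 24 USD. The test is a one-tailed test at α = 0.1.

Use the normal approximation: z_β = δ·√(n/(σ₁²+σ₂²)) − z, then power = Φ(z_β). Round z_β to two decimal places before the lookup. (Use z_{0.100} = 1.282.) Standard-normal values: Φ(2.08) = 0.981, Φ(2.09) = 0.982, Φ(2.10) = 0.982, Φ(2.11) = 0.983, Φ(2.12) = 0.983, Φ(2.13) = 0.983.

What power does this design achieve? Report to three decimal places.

Power ≈ 0.981

z_β = δ·√(n/(σ₁²+σ₂²)) − z_α
    = 24 · √(385/19602) − 1.282
    = 24 · 0.14015 − 1.282
    = 3.3635 − 1.282 = 2.0815 → 2.08
Power = Φ(2.08) = 0.981.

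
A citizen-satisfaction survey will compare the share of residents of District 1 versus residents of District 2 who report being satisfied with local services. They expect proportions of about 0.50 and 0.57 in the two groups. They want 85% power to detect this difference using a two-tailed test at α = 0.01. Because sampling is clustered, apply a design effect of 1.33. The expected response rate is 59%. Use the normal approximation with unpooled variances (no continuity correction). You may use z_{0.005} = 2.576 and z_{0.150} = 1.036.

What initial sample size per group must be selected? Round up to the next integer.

n = (z_{α/2} + z_β)² · [p₁(1−p₁) + p₂(1−p₂)] / (p₁ − p₂)²
  = (2.576 + 1.036)² · (0.50·0.50 + 0.57·0.43) / (-0.07)²
  = (3.612)² · (0.2500 + 0.2451) / 0.0049
  = 13.0465 · 0.4951 / 0.0049
  = 1318.23
Design effect: 1.33 × 1318.23 = 1753.25.
Adjust for 59% response: 1753.25 / 0.59 = 2971.61.
Round up → n = 2972 per group.

n = 2972 per group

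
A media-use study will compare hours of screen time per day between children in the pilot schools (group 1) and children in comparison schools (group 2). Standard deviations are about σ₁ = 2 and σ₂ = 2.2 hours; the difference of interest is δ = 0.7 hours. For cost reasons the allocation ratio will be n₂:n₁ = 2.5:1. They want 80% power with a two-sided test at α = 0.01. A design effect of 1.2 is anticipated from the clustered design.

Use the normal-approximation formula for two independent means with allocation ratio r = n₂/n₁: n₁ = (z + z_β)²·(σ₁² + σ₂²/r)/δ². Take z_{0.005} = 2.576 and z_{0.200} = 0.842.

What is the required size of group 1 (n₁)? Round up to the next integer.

n₁ = 170

n₁ = (z_{α/2} + z_β)² · (σ₁² + σ₂²/r) / δ²
   = (2.576 + 0.842)² · (2² + 2.2²/2.5) / 0.7²
   = 11.6827 · (4 + 1.936) / 0.49
   = 11.6827 · 5.936 / 0.49
   = 141.53
Design effect: 1.2 × 141.53 = 169.83.
Round up → n₁ = 170; n₂ = r·n₁ = 2.5 × 170 = 425.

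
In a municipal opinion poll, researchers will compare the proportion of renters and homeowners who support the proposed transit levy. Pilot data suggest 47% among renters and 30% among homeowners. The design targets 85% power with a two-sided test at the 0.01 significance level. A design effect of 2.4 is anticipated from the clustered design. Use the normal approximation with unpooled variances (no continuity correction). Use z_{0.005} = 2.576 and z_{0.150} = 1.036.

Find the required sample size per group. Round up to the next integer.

n = 498 per group

n = (z_{α/2} + z_β)² · [p₁(1−p₁) + p₂(1−p₂)] / (p₁ − p₂)²
  = (2.576 + 1.036)² · (0.47·0.53 + 0.30·0.70) / (0.17)²
  = (3.612)² · (0.2491 + 0.2100) / 0.0289
  = 13.0465 · 0.4591 / 0.0289
  = 207.25
Design effect: 2.4 × 207.25 = 497.41.
Round up → n = 498 per group.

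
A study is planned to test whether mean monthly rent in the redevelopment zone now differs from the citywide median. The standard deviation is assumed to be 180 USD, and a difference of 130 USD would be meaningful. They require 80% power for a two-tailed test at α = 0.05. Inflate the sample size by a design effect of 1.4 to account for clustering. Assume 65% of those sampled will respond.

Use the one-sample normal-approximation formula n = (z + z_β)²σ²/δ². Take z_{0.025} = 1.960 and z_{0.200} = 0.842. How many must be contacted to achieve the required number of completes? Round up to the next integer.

n = 33

n = (z_{α/2} + z_β)² · σ² / δ²
  = (1.960 + 0.842)² · 180² / 130²
  = 7.8512 · 32400 / 16900
  = 15.05
Design effect: 1.4 × 15.05 = 21.07.
Adjust for 65% response: 21.07 / 0.65 = 32.42.
Round up → n = 33.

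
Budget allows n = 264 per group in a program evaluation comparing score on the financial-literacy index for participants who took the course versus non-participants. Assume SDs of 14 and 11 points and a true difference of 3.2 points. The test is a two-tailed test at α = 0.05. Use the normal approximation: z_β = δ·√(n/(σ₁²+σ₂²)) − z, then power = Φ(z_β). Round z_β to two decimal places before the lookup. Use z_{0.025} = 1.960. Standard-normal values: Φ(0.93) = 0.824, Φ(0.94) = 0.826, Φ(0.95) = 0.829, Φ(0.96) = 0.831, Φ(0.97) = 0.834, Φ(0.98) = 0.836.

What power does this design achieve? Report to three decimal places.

Power ≈ 0.831

z_β = δ·√(n/(σ₁²+σ₂²)) − z_{α/2}
    = 3.2 · √(264/317) − 1.960
    = 3.2 · 0.91258 − 1.960
    = 2.9203 − 1.960 = 0.9603 → 0.96
Power = Φ(0.96) = 0.831.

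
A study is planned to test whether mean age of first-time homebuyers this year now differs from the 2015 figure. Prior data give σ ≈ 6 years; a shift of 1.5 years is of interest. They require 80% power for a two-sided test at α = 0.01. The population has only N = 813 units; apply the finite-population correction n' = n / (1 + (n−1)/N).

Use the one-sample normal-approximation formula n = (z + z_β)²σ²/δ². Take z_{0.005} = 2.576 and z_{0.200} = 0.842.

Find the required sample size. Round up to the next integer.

n = (z_{α/2} + z_β)² · σ² / δ²
  = (2.576 + 0.842)² · 6² / 1.5²
  = 11.6827 · 36 / 2.25
  = 186.92
Finite-population correction (N = 813): 186.92 / (1 + (186.92 − 1)/813) = 152.13.
Round up → n = 153.

n = 153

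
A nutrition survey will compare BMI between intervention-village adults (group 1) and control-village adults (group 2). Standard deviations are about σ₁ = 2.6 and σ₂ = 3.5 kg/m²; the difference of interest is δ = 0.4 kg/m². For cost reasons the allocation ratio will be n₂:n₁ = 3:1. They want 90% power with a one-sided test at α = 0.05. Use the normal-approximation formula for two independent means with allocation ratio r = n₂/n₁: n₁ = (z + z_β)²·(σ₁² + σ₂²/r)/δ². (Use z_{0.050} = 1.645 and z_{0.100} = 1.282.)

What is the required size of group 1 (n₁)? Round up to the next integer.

n₁ = (z_α + z_β)² · (σ₁² + σ₂²/r) / δ²
   = (1.645 + 1.282)² · (2.6² + 3.5²/3) / 0.4²
   = 8.5673 · (6.76 + 4.0833) / 0.16
   = 8.5673 · 10.8433 / 0.16
   = 580.62
Round up → n₁ = 581; n₂ = r·n₁ = 3 × 581 = 1743.

n₁ = 581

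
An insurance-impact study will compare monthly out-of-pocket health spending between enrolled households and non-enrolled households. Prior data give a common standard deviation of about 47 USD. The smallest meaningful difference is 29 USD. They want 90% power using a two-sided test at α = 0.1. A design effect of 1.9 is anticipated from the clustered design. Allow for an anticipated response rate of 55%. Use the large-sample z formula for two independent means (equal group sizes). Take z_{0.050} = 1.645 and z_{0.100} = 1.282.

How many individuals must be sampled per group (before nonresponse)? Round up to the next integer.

n = 156 per group

n = (z_{α/2} + z_β)² · (σ₁² + σ₂²) / δ²
  = (1.645 + 1.282)² · (2·47² = 4418) / 29²
  = 8.5673 · 4418 / 841
  = 45.01
Design effect: 1.9 × 45.01 = 85.51.
Adjust for 55% response: 85.51 / 0.55 = 155.48.
Round up → n = 156 per group.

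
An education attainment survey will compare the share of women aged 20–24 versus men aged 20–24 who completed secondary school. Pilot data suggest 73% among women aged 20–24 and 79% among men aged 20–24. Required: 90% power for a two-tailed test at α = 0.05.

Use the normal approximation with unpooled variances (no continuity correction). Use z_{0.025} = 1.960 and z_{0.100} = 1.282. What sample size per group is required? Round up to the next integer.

n = 1060 per group

n = (z_{α/2} + z_β)² · [p₁(1−p₁) + p₂(1−p₂)] / (p₁ − p₂)²
  = (1.960 + 1.282)² · (0.73·0.27 + 0.79·0.21) / (-0.06)²
  = (3.242)² · (0.1971 + 0.1659) / 0.0036
  = 10.5106 · 0.3630 / 0.0036
  = 1059.82
Round up → n = 1060 per group.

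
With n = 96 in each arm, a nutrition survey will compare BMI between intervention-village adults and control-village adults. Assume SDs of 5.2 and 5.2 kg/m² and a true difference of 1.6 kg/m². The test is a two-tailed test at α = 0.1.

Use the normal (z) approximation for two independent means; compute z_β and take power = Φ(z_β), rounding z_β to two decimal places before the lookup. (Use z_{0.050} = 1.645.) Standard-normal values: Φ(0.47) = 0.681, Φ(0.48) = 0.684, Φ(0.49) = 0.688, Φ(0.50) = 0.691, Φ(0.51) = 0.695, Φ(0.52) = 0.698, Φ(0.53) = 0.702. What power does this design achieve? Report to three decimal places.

Power ≈ 0.688

z_β = δ·√(n/(σ₁²+σ₂²)) − z_{α/2}
    = 1.6 · √(96/54.08) − 1.645
    = 1.6 · 1.33235 − 1.645
    = 2.1318 − 1.645 = 0.4868 → 0.49
Power = Φ(0.49) = 0.688.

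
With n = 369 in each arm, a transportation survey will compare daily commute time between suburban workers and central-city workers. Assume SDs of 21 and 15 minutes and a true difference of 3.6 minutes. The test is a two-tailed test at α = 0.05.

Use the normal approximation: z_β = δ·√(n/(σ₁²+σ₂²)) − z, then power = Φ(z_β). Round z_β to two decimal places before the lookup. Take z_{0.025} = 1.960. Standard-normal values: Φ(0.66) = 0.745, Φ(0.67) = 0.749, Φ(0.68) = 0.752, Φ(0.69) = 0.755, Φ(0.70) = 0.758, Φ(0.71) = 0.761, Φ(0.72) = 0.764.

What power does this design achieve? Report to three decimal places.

z_β = δ·√(n/(σ₁²+σ₂²)) − z_{α/2}
    = 3.6 · √(369/666) − 1.960
    = 3.6 · 0.74435 − 1.960
    = 2.6797 − 1.960 = 0.7197 → 0.72
Power = Φ(0.72) = 0.764.

Power ≈ 0.764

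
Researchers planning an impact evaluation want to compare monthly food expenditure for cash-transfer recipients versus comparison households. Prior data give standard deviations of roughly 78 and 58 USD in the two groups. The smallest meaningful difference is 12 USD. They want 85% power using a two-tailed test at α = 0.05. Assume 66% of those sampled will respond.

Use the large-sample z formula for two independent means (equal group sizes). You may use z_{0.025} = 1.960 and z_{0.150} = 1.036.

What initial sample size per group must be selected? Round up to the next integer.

n = 893 per group

n = (z_{α/2} + z_β)² · (σ₁² + σ₂²) / δ²
  = (1.960 + 1.036)² · (78² + 58² = 9448) / 12²
  = 8.9760 · 9448 / 144
  = 588.93
Adjust for 66% response: 588.93 / 0.66 = 892.31.
Round up → n = 893 per group.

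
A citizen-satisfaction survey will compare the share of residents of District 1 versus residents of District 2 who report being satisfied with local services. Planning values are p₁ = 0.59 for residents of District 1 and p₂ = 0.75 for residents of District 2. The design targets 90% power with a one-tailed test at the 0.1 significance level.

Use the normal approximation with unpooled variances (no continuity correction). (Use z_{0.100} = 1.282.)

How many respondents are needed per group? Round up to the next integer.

n = (z_α + z_β)² · [p₁(1−p₁) + p₂(1−p₂)] / (p₁ − p₂)²
  = (1.282 + 1.282)² · (0.59·0.41 + 0.75·0.25) / (-0.16)²
  = (2.564)² · (0.2419 + 0.1875) / 0.0256
  = 6.5741 · 0.4294 / 0.0256
  = 110.27
Round up → n = 111 per group.

n = 111 per group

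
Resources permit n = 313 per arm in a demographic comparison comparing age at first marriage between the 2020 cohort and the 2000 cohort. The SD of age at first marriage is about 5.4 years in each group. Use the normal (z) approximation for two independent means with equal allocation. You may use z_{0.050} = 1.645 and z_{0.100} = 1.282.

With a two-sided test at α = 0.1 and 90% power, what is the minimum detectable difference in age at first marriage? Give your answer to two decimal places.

δ = (z_{α/2} + z_β) · √((σ₁²+σ₂²)/n)
  = (1.645 + 1.282) · √(58.32/313)
  = 2.927 · √0.18633
  = 2.927 · 0.4317
  = 1.2635

Minimum detectable difference ≈ 1.26 years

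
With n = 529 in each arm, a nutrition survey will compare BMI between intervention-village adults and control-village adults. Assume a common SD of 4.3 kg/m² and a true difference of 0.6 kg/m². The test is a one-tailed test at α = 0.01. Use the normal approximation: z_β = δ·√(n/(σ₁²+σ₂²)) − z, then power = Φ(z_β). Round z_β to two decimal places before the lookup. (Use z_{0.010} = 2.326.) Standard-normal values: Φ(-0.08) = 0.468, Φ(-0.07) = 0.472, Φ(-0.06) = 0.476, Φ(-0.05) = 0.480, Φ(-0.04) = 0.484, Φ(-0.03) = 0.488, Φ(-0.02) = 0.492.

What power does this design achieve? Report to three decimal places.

z_β = δ·√(n/(σ₁²+σ₂²)) − z_α
    = 0.6 · √(529/36.98) − 2.326
    = 0.6 · 3.78220 − 2.326
    = 2.2693 − 2.326 = -0.0567 → -0.06
Power = Φ(-0.06) = 0.476.

Power ≈ 0.476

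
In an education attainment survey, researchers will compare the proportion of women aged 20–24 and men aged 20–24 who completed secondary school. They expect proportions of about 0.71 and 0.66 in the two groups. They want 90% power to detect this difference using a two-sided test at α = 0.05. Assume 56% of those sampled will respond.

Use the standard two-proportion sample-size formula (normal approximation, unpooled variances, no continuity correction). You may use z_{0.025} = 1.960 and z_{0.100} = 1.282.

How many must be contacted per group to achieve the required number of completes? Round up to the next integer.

n = (z_{α/2} + z_β)² · [p₁(1−p₁) + p₂(1−p₂)] / (p₁ − p₂)²
  = (1.960 + 1.282)² · (0.71·0.29 + 0.66·0.34) / (0.05)²
  = (3.242)² · (0.2059 + 0.2244) / 0.0025
  = 10.5106 · 0.4303 / 0.0025
  = 1809.08
Adjust for 56% response: 1809.08 / 0.56 = 3230.50.
Round up → n = 3231 per group.

n = 3231 per group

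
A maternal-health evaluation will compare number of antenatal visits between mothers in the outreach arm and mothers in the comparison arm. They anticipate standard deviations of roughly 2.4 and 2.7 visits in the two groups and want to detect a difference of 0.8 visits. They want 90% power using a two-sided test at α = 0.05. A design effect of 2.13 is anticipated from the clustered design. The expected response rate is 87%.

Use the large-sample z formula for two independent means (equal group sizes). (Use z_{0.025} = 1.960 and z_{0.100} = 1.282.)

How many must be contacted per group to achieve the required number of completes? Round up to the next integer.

n = 525 per group

n = (z_{α/2} + z_β)² · (σ₁² + σ₂²) / δ²
  = (1.960 + 1.282)² · (2.4² + 2.7² = 13.05) / 0.8²
  = 10.5106 · 13.05 / 0.64
  = 214.32
Design effect: 2.13 × 214.32 = 456.50.
Adjust for 87% response: 456.50 / 0.87 = 524.71.
Round up → n = 525 per group.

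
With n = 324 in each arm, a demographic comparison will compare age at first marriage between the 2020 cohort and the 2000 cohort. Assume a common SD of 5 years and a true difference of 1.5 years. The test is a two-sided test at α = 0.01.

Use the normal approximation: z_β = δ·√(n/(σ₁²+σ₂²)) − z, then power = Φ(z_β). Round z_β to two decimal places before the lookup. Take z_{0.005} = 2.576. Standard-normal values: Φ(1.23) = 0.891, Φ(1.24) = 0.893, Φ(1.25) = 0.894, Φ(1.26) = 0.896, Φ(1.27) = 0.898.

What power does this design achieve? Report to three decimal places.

Power ≈ 0.893

z_β = δ·√(n/(σ₁²+σ₂²)) − z_{α/2}
    = 1.5 · √(324/50) − 2.576
    = 1.5 · 2.54558 − 2.576
    = 3.8184 − 2.576 = 1.2424 → 1.24
Power = Φ(1.24) = 0.893.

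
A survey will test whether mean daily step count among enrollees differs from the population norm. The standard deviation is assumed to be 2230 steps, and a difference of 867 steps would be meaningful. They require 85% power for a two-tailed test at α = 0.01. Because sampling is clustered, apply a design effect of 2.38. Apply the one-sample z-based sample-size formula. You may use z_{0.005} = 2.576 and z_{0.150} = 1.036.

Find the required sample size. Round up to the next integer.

n = 206

n = (z_{α/2} + z_β)² · σ² / δ²
  = (2.576 + 1.036)² · 2230² / 867²
  = 13.0465 · 4972900 / 751689
  = 86.31
Design effect: 2.38 × 86.31 = 205.42.
Round up → n = 206.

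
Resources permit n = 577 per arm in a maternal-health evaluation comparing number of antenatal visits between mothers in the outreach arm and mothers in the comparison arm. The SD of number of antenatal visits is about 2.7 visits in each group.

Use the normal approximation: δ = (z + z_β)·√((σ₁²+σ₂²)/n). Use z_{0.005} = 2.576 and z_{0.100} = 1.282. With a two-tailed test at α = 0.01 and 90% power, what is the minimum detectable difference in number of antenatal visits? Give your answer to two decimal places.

δ = (z_{α/2} + z_β) · √((σ₁²+σ₂²)/n)
  = (2.576 + 1.282) · √(14.58/577)
  = 3.858 · √0.02527
  = 3.858 · 0.1590
  = 0.6133

Minimum detectable difference ≈ 0.61 visits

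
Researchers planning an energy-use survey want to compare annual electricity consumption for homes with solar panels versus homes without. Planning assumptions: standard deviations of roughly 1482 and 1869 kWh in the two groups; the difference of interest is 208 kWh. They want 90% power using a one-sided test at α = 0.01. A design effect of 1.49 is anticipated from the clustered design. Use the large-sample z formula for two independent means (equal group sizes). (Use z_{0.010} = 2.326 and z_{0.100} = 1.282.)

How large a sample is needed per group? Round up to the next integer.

n = (z_α + z_β)² · (σ₁² + σ₂²) / δ²
  = (2.326 + 1.282)² · (1482² + 1869² = 5689485) / 208²
  = 13.0177 · 5689485 / 43264
  = 1711.90
Design effect: 1.49 × 1711.90 = 2550.74.
Round up → n = 2551 per group.

n = 2551 per group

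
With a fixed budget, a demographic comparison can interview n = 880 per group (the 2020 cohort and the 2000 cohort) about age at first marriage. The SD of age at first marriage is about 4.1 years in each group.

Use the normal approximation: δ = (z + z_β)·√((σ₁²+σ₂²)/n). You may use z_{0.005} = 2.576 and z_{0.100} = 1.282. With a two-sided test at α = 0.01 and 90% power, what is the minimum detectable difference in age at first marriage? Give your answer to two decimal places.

Minimum detectable difference ≈ 0.75 years

δ = (z_{α/2} + z_β) · √((σ₁²+σ₂²)/n)
  = (2.576 + 1.282) · √(33.62/880)
  = 3.858 · √0.0382
  = 3.858 · 0.1955
  = 0.7541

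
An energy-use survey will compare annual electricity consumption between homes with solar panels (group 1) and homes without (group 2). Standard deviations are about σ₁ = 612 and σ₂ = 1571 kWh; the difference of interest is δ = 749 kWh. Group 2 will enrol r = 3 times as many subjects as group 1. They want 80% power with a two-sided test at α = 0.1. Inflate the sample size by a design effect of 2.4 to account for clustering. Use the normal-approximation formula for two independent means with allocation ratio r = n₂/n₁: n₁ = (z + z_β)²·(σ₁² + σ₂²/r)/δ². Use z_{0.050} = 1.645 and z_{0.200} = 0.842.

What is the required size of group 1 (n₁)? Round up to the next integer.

n₁ = 32

n₁ = (z_{α/2} + z_β)² · (σ₁² + σ₂²/r) / δ²
   = (1.645 + 0.842)² · (612² + 1571²/3) / 749²
   = 6.1852 · (374544 + 822680.3) / 561001
   = 6.1852 · 1197224.3 / 561001
   = 13.20
Design effect: 2.4 × 13.20 = 31.68.
Round up → n₁ = 32; n₂ = r·n₁ = 3 × 32 = 96.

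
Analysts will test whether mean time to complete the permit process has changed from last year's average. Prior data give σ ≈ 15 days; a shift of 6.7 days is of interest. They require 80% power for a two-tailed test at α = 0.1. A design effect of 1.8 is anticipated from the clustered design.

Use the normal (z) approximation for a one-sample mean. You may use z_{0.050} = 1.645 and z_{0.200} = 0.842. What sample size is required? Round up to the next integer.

n = (z_{α/2} + z_β)² · σ² / δ²
  = (1.645 + 0.842)² · 15² / 6.7²
  = 6.1852 · 225 / 44.89
  = 31.00
Design effect: 1.8 × 31.00 = 55.80.
Round up → n = 56.

n = 56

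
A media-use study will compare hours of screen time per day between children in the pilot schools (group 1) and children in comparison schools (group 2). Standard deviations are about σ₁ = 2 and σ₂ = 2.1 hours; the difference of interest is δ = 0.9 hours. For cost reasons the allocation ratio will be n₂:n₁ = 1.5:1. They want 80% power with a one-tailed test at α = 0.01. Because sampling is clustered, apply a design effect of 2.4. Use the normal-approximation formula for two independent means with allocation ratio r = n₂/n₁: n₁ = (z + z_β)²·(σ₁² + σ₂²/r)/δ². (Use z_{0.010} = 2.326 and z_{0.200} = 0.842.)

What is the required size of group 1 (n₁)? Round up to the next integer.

n₁ = (z_α + z_β)² · (σ₁² + σ₂²/r) / δ²
   = (2.326 + 0.842)² · (2² + 2.1²/1.5) / 0.9²
   = 10.0362 · (4 + 2.94) / 0.81
   = 10.0362 · 6.94 / 0.81
   = 85.99
Design effect: 2.4 × 85.99 = 206.37.
Round up → n₁ = 207; n₂ = r·n₁ = 1.5 × 207 = 311.

n₁ = 207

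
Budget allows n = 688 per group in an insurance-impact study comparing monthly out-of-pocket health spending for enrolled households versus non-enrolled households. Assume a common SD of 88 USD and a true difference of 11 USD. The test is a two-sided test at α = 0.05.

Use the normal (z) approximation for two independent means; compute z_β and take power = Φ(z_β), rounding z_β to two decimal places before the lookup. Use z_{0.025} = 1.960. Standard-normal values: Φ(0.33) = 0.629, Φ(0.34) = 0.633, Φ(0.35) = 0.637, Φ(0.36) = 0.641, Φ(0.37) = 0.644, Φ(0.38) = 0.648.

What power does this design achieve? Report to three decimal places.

Power ≈ 0.641

z_β = δ·√(n/(σ₁²+σ₂²)) − z_{α/2}
    = 11 · √(688/15488) − 1.960
    = 11 · 0.21076 − 1.960
    = 2.3184 − 1.960 = 0.3584 → 0.36
Power = Φ(0.36) = 0.641.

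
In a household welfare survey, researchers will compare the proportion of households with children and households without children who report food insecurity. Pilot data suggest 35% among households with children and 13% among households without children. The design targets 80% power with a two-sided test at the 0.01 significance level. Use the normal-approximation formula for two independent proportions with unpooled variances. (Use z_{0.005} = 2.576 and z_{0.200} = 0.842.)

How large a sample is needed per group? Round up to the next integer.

n = 83 per group

n = (z_{α/2} + z_β)² · [p₁(1−p₁) + p₂(1−p₂)] / (p₁ − p₂)²
  = (2.576 + 0.842)² · (0.35·0.65 + 0.13·0.87) / (0.22)²
  = (3.418)² · (0.2275 + 0.1131) / 0.0484
  = 11.6827 · 0.3406 / 0.0484
  = 82.21
Round up → n = 83 per group.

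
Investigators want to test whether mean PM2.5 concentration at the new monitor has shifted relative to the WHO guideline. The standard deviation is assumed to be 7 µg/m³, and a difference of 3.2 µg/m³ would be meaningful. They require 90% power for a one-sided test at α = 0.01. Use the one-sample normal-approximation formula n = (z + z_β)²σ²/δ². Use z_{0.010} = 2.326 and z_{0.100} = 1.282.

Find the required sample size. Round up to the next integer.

n = 63

n = (z_α + z_β)² · σ² / δ²
  = (2.326 + 1.282)² · 7² / 3.2²
  = 13.0177 · 49 / 10.24
  = 62.29
Round up → n = 63.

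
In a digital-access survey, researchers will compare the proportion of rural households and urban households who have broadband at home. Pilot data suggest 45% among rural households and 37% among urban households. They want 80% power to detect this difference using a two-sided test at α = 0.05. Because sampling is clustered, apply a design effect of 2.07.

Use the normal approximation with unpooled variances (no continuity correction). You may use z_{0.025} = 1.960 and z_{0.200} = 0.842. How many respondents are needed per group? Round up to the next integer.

n = (z_{α/2} + z_β)² · [p₁(1−p₁) + p₂(1−p₂)] / (p₁ − p₂)²
  = (1.960 + 0.842)² · (0.45·0.55 + 0.37·0.63) / (0.08)²
  = (2.802)² · (0.2475 + 0.2331) / 0.0064
  = 7.8512 · 0.4806 / 0.0064
  = 589.58
Design effect: 2.07 × 589.58 = 1220.42.
Round up → n = 1221 per group.

n = 1221 per group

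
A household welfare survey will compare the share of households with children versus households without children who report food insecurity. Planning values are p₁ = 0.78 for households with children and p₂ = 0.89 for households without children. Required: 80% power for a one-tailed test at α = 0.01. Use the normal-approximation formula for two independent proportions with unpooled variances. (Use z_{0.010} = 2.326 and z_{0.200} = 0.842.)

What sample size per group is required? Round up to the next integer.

n = 224 per group

n = (z_α + z_β)² · [p₁(1−p₁) + p₂(1−p₂)] / (p₁ − p₂)²
  = (2.326 + 0.842)² · (0.78·0.22 + 0.89·0.11) / (-0.11)²
  = (3.168)² · (0.1716 + 0.0979) / 0.0121
  = 10.0362 · 0.2695 / 0.0121
  = 223.53
Round up → n = 224 per group.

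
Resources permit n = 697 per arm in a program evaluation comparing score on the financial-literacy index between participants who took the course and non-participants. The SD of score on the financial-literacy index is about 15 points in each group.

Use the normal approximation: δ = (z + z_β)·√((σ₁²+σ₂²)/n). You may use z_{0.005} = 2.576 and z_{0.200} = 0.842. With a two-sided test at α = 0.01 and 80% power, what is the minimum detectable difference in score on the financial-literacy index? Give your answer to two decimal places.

Minimum detectable difference ≈ 2.75 points

δ = (z_{α/2} + z_β) · √((σ₁²+σ₂²)/n)
  = (2.576 + 0.842) · √(450/697)
  = 3.418 · √0.64562
  = 3.418 · 0.8035
  = 2.7464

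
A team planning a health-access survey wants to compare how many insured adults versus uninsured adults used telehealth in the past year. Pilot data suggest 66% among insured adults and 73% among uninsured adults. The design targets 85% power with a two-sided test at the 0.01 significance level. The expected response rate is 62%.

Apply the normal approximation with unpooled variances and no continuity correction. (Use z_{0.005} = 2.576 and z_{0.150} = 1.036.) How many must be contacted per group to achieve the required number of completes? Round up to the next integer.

n = (z_{α/2} + z_β)² · [p₁(1−p₁) + p₂(1−p₂)] / (p₁ − p₂)²
  = (2.576 + 1.036)² · (0.66·0.34 + 0.73·0.27) / (-0.07)²
  = (3.612)² · (0.2244 + 0.1971) / 0.0049
  = 13.0465 · 0.4215 / 0.0049
  = 1122.27
Adjust for 62% response: 1122.27 / 0.62 = 1810.11.
Round up → n = 1811 per group.

n = 1811 per group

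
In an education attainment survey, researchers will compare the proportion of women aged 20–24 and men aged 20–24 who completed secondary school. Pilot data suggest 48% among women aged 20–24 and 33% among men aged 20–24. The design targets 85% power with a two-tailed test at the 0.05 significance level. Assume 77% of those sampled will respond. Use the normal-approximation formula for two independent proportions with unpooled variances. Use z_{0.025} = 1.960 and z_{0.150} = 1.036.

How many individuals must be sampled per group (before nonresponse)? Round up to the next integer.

n = (z_{α/2} + z_β)² · [p₁(1−p₁) + p₂(1−p₂)] / (p₁ − p₂)²
  = (1.960 + 1.036)² · (0.48·0.52 + 0.33·0.67) / (0.15)²
  = (2.996)² · (0.2496 + 0.2211) / 0.0225
  = 8.9760 · 0.4707 / 0.0225
  = 187.78
Adjust for 77% response: 187.78 / 0.77 = 243.87.
Round up → n = 244 per group.

n = 244 per group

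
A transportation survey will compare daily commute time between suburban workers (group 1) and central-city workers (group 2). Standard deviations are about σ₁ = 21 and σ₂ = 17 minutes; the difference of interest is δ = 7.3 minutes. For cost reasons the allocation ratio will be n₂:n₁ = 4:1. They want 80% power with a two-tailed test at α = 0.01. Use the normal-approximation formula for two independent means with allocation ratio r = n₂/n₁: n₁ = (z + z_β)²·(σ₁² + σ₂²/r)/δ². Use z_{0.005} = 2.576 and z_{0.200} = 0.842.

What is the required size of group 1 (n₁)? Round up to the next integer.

n₁ = 113

n₁ = (z_{α/2} + z_β)² · (σ₁² + σ₂²/r) / δ²
   = (2.576 + 0.842)² · (21² + 17²/4) / 7.3²
   = 11.6827 · (441 + 72.25) / 53.29
   = 11.6827 · 513.25 / 53.29
   = 112.52
Round up → n₁ = 113; n₂ = r·n₁ = 4 × 113 = 452.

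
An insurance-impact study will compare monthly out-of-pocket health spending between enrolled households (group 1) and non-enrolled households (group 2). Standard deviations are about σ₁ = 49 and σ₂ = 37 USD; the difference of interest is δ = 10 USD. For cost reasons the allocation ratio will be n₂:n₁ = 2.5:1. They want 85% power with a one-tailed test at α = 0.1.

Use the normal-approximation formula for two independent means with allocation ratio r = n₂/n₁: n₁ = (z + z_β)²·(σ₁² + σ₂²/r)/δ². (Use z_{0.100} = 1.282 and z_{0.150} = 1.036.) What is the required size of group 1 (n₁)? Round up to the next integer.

n₁ = (z_α + z_β)² · (σ₁² + σ₂²/r) / δ²
   = (1.282 + 1.036)² · (49² + 37²/2.5) / 10²
   = 5.3731 · (2401 + 547.6) / 100
   = 5.3731 · 2948.6 / 100
   = 158.43
Round up → n₁ = 159; n₂ = r·n₁ = 2.5 × 159 = 398.

n₁ = 159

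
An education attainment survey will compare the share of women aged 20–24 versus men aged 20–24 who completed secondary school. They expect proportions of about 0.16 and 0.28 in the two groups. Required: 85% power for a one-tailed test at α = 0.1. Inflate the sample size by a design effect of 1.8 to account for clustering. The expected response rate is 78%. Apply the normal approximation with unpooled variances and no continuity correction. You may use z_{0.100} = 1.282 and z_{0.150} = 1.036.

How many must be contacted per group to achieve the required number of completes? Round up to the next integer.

n = 290 per group

n = (z_α + z_β)² · [p₁(1−p₁) + p₂(1−p₂)] / (p₁ − p₂)²
  = (1.282 + 1.036)² · (0.16·0.84 + 0.28·0.72) / (-0.12)²
  = (2.318)² · (0.1344 + 0.2016) / 0.0144
  = 5.3731 · 0.3360 / 0.0144
  = 125.37
Design effect: 1.8 × 125.37 = 225.67.
Adjust for 78% response: 225.67 / 0.78 = 289.32.
Round up → n = 290 per group.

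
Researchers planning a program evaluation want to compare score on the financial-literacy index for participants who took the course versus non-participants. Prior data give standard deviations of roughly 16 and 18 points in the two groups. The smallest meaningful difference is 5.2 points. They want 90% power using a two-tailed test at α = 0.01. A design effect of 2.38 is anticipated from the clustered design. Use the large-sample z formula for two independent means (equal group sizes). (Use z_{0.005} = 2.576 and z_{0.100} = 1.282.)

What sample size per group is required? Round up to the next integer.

n = (z_{α/2} + z_β)² · (σ₁² + σ₂²) / δ²
  = (2.576 + 1.282)² · (16² + 18² = 580) / 5.2²
  = 14.8842 · 580 / 27.04
  = 319.26
Design effect: 2.38 × 319.26 = 759.84.
Round up → n = 760 per group.

n = 760 per group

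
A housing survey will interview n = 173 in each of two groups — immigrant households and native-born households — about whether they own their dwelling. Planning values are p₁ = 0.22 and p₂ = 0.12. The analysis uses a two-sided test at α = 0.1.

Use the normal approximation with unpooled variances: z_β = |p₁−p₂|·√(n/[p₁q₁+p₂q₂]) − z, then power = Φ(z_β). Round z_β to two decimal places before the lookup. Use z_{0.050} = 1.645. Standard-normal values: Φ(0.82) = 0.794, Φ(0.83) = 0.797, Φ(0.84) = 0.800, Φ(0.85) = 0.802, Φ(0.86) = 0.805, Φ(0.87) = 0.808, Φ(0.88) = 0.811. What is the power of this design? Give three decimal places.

z_β = |p₁−p₂|·√(n/[p₁q₁+p₂q₂]) − z_{α/2}
    = 0.10 · √(173/0.2772) − 1.645
    = 0.10 · 24.9820 − 1.645
    = 2.4982 − 1.645 = 0.8532 → 0.85
Power = Φ(0.85) = 0.802.

Power ≈ 0.802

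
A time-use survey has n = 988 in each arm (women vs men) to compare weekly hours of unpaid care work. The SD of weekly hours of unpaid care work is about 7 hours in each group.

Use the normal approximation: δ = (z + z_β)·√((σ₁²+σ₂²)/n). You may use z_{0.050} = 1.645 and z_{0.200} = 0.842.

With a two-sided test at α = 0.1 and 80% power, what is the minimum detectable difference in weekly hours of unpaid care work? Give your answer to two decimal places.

Minimum detectable difference ≈ 0.78 hours

δ = (z_{α/2} + z_β) · √((σ₁²+σ₂²)/n)
  = (1.645 + 0.842) · √(98/988)
  = 2.487 · √0.09919
  = 2.487 · 0.3149
  = 0.7833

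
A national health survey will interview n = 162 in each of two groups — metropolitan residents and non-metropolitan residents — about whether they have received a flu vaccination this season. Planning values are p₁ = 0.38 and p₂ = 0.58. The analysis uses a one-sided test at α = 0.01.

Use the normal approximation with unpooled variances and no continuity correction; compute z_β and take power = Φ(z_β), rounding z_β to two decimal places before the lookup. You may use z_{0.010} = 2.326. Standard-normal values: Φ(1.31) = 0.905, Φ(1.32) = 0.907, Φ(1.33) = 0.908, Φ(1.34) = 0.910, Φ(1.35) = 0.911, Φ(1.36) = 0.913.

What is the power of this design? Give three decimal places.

Power ≈ 0.911

z_β = |p₁−p₂|·√(n/[p₁q₁+p₂q₂]) − z_α
    = 0.20 · √(162/0.4792) − 2.326
    = 0.20 · 18.3865 − 2.326
    = 3.6773 − 2.326 = 1.3513 → 1.35
Power = Φ(1.35) = 0.911.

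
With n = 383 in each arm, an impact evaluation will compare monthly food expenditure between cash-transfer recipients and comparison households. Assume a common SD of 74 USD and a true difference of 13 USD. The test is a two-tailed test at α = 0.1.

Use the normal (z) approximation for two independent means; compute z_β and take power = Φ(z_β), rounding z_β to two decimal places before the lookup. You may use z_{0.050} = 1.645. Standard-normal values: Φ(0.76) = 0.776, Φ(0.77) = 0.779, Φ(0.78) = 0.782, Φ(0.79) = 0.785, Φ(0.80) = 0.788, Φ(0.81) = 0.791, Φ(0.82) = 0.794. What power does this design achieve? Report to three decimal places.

Power ≈ 0.785

z_β = δ·√(n/(σ₁²+σ₂²)) − z_{α/2}
    = 13 · √(383/10952) − 1.645
    = 13 · 0.18700 − 1.645
    = 2.4311 − 1.645 = 0.7861 → 0.79
Power = Φ(0.79) = 0.785.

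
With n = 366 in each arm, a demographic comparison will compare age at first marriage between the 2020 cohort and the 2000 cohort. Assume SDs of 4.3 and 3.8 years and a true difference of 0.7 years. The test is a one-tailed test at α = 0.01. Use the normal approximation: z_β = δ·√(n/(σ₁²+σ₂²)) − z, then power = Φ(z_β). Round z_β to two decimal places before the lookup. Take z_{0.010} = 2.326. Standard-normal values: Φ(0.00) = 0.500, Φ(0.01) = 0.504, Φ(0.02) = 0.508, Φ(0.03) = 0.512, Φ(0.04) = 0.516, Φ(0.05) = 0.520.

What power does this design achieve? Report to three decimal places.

Power ≈ 0.504

z_β = δ·√(n/(σ₁²+σ₂²)) − z_α
    = 0.7 · √(366/32.93) − 2.326
    = 0.7 · 3.33384 − 2.326
    = 2.3337 − 2.326 = 0.0077 → 0.01
Power = Φ(0.01) = 0.504.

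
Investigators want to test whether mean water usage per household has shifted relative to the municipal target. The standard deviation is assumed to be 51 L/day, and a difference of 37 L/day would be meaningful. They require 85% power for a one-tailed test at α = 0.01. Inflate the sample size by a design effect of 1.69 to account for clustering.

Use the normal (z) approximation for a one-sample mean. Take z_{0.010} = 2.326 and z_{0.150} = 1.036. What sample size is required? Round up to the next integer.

n = 37

n = (z_α + z_β)² · σ² / δ²
  = (2.326 + 1.036)² · 51² / 37²
  = 11.3030 · 2601 / 1369
  = 21.47
Design effect: 1.69 × 21.47 = 36.29.
Round up → n = 37.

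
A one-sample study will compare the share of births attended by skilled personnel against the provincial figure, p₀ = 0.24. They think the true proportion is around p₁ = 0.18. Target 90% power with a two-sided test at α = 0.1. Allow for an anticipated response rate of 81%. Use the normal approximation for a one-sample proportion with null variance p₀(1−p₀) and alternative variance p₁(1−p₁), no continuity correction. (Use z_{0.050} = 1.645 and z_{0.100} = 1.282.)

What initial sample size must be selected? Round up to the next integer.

n = 490

n = [z_{α/2}·√(p₀q₀) + z_β·√(p₁q₁)]² / (p₁ − p₀)²
  = [1.645·√(0.24·0.76) + 1.282·√(0.18·0.82)]² / (-0.06)²
  = [1.645·0.4271 + 1.282·0.3842]² / 0.0036
  = [1.1951]² / 0.0036
  = 396.73
Adjust for 81% response: 396.73 / 0.81 = 489.79.
Round up → n = 490.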